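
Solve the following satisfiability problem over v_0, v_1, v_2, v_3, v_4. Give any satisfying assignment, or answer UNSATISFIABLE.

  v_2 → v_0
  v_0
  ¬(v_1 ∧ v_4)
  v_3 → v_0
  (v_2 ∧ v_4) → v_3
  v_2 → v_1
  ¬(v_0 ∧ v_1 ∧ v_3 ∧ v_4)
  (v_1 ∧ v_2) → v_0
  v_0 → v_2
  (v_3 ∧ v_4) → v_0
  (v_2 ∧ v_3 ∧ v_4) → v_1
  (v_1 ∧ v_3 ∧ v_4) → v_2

v_0 = True, v_1 = True, v_2 = True, v_3 = False, v_4 = False

Unit clause (v_0) forces v_0 = True.
In (¬v_0 ∨ v_2) only v_2 is left, so v_2 = True.
In (v_1 ∨ ¬v_2) only v_1 is left, so v_1 = True.
In (¬v_1 ∨ ¬v_4) only ¬v_4 is left, so v_4 = False.
Set v_3 = False.
All clauses satisfied.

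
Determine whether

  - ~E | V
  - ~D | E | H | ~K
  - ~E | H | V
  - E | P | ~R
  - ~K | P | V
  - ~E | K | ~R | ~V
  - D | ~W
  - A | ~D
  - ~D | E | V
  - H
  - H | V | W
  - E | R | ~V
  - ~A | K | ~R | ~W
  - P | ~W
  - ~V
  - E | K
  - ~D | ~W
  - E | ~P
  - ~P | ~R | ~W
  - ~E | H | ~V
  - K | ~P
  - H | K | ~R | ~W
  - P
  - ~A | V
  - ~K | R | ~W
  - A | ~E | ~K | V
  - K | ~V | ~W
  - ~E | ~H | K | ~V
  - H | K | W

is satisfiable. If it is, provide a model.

No satisfying assignment exists.

Case P = True:
  (H) forces H = True.
  (~V) forces V = False.
  (~E | V) forces E = False.
  Clause (E | ~P) is falsified — contradiction.
Case P = False:
  Clause (P) is falsified — contradiction.
Both cases fail, so the formula is unsatisfiable.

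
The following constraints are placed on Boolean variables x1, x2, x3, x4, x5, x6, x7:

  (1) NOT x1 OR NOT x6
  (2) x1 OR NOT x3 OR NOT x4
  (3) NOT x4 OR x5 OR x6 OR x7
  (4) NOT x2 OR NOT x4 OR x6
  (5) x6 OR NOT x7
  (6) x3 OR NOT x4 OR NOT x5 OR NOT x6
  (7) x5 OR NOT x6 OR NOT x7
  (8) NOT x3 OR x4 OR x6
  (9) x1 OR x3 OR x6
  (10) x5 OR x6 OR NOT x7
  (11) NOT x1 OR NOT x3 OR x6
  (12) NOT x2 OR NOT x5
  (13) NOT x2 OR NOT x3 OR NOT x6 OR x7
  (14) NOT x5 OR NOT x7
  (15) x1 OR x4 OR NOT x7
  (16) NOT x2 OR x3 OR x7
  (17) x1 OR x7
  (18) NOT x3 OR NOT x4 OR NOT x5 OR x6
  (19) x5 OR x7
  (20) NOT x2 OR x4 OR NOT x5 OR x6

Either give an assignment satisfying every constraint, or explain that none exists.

x1 = True, x2 = False, x3 = False, x4 = True, x5 = True, x6 = False, x7 = False

Try x1 = False:
  (x1 OR x7) forces x7 = True.
  (x6 OR NOT x7) forces x6 = True.
  (x5 OR NOT x6 OR NOT x7) forces x5 = True.
  clause (NOT x5 OR NOT x7) is falsified — backtrack.
So x1 = True.
  then (NOT x1 OR NOT x6) forces x6 = False.
  then (x6 OR NOT x7) forces x7 = False.
  then (NOT x1 OR NOT x3 OR x6) forces x3 = False.
  then (NOT x2 OR x3 OR x7) forces x2 = False.
  then (x5 OR x7) forces x5 = True.
Set x4 = True.
All clauses satisfied.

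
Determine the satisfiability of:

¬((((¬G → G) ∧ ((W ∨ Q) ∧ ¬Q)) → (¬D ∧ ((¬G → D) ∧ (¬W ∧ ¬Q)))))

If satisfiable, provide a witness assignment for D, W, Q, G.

D = True, W = True, Q = False, G = True

  ¬((((¬G → G) ∧ ((W ∨ Q) ∧ ¬Q)) → (¬D ∧ ((¬G → D) ∧ (¬W ∧ ¬Q))))) = True
    ((¬G → G) ∧ ((W ∨ Q) ∧ ¬Q)) → (¬D ∧ ((¬G → D) ∧ (¬W ∧ ¬Q))) = False
      (¬G → G) ∧ ((W ∨ Q) ∧ ¬Q) = True
        ¬G → G = True
          ¬G = False
        (W ∨ Q) ∧ ¬Q = True
          W ∨ Q = True
          ¬Q = True
      ¬D ∧ ((¬G → D) ∧ (¬W ∧ ¬Q)) = False
        ¬D = False
        (¬G → D) ∧ (¬W ∧ ¬Q) = False
          ¬G → D = True
            ¬G = False
          ¬W ∧ ¬Q = False
            ¬W = False
            ¬Q = True
The formula evaluates to True.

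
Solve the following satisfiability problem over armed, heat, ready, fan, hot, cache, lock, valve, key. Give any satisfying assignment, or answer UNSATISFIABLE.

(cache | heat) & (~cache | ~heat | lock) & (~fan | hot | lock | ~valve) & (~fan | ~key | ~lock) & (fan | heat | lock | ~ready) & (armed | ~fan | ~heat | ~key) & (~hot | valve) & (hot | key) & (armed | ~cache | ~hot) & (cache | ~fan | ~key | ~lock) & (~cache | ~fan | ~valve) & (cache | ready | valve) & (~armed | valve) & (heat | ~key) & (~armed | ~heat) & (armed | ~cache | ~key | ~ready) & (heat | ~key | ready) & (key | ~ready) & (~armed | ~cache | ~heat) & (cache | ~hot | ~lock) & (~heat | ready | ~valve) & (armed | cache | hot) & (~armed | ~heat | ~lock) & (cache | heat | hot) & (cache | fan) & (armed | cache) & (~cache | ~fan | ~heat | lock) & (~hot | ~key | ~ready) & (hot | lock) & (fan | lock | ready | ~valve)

armed = True, heat = False, ready = False, fan = False, hot = True, cache = True, lock = True, valve = True, key = False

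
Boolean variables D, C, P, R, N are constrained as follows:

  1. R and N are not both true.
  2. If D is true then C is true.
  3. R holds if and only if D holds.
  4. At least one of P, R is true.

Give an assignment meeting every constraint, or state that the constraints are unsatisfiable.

D: False; C: True; P: True; R: False; N: False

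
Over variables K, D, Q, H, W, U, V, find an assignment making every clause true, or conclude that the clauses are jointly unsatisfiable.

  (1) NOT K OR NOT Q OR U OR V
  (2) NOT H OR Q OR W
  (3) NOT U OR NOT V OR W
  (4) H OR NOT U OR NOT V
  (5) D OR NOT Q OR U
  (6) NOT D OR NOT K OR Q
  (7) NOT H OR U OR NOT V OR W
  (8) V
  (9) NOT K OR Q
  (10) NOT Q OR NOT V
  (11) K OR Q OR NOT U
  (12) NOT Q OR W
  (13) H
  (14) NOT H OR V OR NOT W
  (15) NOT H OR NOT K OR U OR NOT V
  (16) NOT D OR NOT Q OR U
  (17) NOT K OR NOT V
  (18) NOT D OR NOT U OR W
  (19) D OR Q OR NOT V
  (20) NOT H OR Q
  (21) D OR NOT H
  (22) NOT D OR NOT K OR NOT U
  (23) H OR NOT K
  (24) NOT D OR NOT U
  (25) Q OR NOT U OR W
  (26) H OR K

Case H = True:
  (V) forces V = True.
  (NOT Q OR NOT V) forces Q = False.
  Clause (NOT H OR Q) is falsified — contradiction.
Case H = False:
  Clause (H) is falsified — contradiction.
Both cases fail, so the formula is unsatisfiable.

UNSATISFIABLE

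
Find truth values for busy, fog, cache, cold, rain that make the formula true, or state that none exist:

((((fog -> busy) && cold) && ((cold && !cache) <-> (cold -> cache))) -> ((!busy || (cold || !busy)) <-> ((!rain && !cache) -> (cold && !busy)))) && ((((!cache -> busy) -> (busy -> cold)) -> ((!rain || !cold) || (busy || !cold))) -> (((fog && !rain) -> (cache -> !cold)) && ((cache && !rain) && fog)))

busy = False; fog = True; cache = False; cold = True; rain = True

  (((fog -> busy) && cold) && ((cold && !cache) <-> (cold -> cache))) -> ((!busy || (cold || !busy)) <-> ((!rain && !cache) -> (cold && !busy))) = True
    ((fog -> busy) && cold) && ((cold && !cache) <-> (cold -> cache)) = False
      (fog -> busy) && cold = False
        fog -> busy = False
      (cold && !cache) <-> (cold -> cache) = False
        cold && !cache = True
          !cache = True
        cold -> cache = False
    (!busy || (cold || !busy)) <-> ((!rain && !cache) -> (cold && !busy)) = True
      !busy || (cold || !busy) = True
        !busy = True
        cold || !busy = True
          !busy = True
      (!rain && !cache) -> (cold && !busy) = True
        !rain && !cache = False
          !rain = False
          !cache = True
        cold && !busy = True
          !busy = True
  (((!cache -> busy) -> (busy -> cold)) -> ((!rain || !cold) || (busy || !cold))) -> (((fog && !rain) -> (cache -> !cold)) && ((cache && !rain) && fog)) = True
    ((!cache -> busy) -> (busy -> cold)) -> ((!rain || !cold) || (busy || !cold)) = False
      (!cache -> busy) -> (busy -> cold) = True
        !cache -> busy = False
          !cache = True
        busy -> cold = True
      (!rain || !cold) || (busy || !cold) = False
        !rain || !cold = False
          !rain = False
          !cold = False
        busy || !cold = False
          !cold = False
    ((fog && !rain) -> (cache -> !cold)) && ((cache && !rain) && fog) = False
      (fog && !rain) -> (cache -> !cold) = True
        fog && !rain = False
          !rain = False
        cache -> !cold = True
          !cold = False
      (cache && !rain) && fog = False
        cache && !rain = False
          !rain = False
Both conjuncts True, so the formula holds.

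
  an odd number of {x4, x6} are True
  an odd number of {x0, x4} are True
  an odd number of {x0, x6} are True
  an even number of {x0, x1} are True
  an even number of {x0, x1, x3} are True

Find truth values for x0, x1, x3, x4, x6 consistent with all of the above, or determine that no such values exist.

Adding constraints 1, 2, 3 mod 2: every variable appears an even number of times on the left, so the left side is 0.
But the right sides sum to 1 (mod 2). 0 ≠ 1 — the system is inconsistent.

No satisfying assignment exists.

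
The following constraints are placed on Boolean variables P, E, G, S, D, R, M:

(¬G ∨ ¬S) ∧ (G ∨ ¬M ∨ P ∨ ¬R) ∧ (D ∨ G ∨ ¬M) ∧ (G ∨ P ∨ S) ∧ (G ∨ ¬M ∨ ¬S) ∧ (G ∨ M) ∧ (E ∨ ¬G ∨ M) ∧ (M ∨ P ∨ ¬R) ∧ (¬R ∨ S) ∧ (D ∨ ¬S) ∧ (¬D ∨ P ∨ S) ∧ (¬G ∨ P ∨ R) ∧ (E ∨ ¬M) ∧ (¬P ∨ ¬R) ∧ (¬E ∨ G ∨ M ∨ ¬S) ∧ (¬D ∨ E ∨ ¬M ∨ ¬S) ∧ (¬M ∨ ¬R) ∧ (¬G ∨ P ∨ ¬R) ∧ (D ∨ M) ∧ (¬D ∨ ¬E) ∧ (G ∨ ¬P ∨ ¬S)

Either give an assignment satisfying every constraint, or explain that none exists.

Set P = True.
  then (¬P ∨ ¬R) forces R = False.
Try E = False:
  (E ∨ ¬M) forces M = False.
  (G ∨ M) forces G = True.
  clause (E ∨ ¬G ∨ M) is falsified — backtrack.
So E = True.
  then (¬D ∨ ¬E) forces D = False.
  then (D ∨ ¬S) forces S = False.
  then (D ∨ M) forces M = True.
  then (D ∨ G ∨ ¬M) forces G = True.
All clauses satisfied.

P=T, E=T, G=T, S=F, D=F, R=F, M=T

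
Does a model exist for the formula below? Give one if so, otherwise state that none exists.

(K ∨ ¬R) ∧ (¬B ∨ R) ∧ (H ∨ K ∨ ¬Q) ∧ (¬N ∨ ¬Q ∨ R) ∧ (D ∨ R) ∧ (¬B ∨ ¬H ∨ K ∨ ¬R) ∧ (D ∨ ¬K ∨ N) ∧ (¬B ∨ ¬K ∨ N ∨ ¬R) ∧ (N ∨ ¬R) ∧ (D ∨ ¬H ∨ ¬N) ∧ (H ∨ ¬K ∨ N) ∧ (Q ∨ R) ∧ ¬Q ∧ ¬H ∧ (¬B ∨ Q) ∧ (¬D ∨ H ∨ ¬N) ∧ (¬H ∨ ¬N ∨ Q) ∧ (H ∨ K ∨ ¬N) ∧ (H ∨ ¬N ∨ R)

B = False; Q = False; D = False; H = False; N = True; K = True; R = True

Unit clause (¬Q) forces Q = False.
Unit clause (¬H) forces H = False.
In (¬B ∨ Q) only ¬B is left, so B = False.
In (Q ∨ R) only R is left, so R = True.
In (K ∨ ¬R) only K is left, so K = True.
In (N ∨ ¬R) only N is left, so N = True.
In (¬D ∨ H ∨ ¬N) only ¬D is left, so D = False.
All clauses satisfied.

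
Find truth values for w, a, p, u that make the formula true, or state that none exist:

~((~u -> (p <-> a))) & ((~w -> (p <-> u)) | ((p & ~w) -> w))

w=F, a=T, p=F, u=F

  ~((~u -> (p <-> a))) = True
    ~u -> (p <-> a) = False
      ~u = True
      p <-> a = False
  (~w -> (p <-> u)) | ((p & ~w) -> w) = True
    ~w -> (p <-> u) = True
      ~w = True
      p <-> u = True
    (p & ~w) -> w = True
      p & ~w = False
        ~w = True
Both conjuncts True, so the formula holds.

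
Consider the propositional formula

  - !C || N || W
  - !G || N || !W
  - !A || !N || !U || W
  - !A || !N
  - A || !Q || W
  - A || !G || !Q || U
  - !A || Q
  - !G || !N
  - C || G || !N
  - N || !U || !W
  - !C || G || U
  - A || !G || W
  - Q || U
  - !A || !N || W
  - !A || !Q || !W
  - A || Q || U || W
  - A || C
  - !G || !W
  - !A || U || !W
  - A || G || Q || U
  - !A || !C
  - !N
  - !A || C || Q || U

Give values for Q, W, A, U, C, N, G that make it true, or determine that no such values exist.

Unit clause (!N) forces N = False.
Try Q = False:
  (!A || Q) forces A = False.
  (Q || U) forces U = True.
  (N || !U || !W) forces W = False.
  (!C || N || W) forces C = False.
  clause (A || C) is falsified — backtrack.
So Q = True.
Set W = False.
  then (!C || N || W) forces C = False.
  then (A || !Q || W) forces A = True.
Set U = False.
Set G = False.
All clauses satisfied.

Q=T, W=F, A=T, U=F, C=F, N=F, G=F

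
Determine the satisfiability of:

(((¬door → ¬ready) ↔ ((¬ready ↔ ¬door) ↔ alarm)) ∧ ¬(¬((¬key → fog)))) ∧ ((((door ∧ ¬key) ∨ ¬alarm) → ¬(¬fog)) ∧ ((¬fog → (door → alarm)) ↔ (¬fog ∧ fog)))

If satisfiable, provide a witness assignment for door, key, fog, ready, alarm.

The formula is unsatisfiable.

Case fog = True: the conjunct (¬fog → (door → alarm)) ↔ (¬fog ∧ fog) becomes (False → (door → alarm)) ↔ (False ∧ True) = False.
Case fog = False: the formula simplifies to (((¬door → ¬ready) ↔ ((¬ready ↔ ¬door) ↔ alarm)) ∧ ¬(¬key)) ∧ (¬(((door ∧ ¬key) ∨ ¬alarm)) ∧ ¬((door → alarm))).
  alarm = True: the conjunct ¬((door → alarm)) becomes ¬((door → True)) = False.
  alarm = False: the conjunct ¬(((door ∧ ¬key) ∨ ¬alarm)) becomes ¬(((door ∧ ¬key) ∨ True)) = False.
Both cases fail — unsatisfiable.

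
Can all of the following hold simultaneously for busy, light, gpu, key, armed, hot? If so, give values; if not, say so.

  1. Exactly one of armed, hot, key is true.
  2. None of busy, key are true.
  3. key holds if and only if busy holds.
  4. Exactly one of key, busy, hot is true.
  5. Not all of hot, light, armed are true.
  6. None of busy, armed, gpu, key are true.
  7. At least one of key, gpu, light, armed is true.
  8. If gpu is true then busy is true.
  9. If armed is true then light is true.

busy = False, light = True, gpu = False, key = False, armed = False, hot = True

  (1) {armed, hot, key}: 1 true — exactly one ✓
  (2) {busy, key}: 0 true — none ✓
  (3) key=F, busy=F — same ✓
  (4) {key, busy, hot}: 1 true — exactly one ✓
  (5) {hot, light, armed}: 2/3 true — not all ✓
  (6) {busy, armed, gpu, key}: 0 true — none ✓
  (7) {key, gpu, light, armed}: 1 true — at least one ✓
  (8) gpu=F ⇒ busy: vacuous ✓
  (9) armed=F ⇒ light: vacuous ✓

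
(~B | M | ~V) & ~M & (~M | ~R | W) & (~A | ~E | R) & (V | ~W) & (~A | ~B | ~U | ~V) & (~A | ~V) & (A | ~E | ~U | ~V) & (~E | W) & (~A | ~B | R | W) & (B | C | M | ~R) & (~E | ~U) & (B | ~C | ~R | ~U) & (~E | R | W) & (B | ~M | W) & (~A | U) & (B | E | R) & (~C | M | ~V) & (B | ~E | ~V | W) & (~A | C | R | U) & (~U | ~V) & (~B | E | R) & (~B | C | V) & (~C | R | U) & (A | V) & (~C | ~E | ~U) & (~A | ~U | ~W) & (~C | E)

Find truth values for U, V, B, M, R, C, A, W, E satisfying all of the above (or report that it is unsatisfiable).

U=F; V=T; B=F; M=F; R=F; C=F; A=F; W=T; E=T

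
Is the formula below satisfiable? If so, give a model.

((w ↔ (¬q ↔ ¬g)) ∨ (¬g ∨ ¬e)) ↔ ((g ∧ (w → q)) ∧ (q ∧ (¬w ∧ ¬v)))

q: False, g: True, v: False, w: True, e: True

  ((w ↔ (¬q ↔ ¬g)) ∨ (¬g ∨ ¬e)) ↔ ((g ∧ (w → q)) ∧ (q ∧ (¬w ∧ ¬v))) = True
    (w ↔ (¬q ↔ ¬g)) ∨ (¬g ∨ ¬e) = False
      w ↔ (¬q ↔ ¬g) = False
        ¬q ↔ ¬g = False
          ¬q = True
          ¬g = False
      ¬g ∨ ¬e = False
        ¬g = False
        ¬e = False
    (g ∧ (w → q)) ∧ (q ∧ (¬w ∧ ¬v)) = False
      g ∧ (w → q) = False
        w → q = False
      q ∧ (¬w ∧ ¬v) = False
        ¬w ∧ ¬v = False
          ¬w = False
          ¬v = True
The formula evaluates to True.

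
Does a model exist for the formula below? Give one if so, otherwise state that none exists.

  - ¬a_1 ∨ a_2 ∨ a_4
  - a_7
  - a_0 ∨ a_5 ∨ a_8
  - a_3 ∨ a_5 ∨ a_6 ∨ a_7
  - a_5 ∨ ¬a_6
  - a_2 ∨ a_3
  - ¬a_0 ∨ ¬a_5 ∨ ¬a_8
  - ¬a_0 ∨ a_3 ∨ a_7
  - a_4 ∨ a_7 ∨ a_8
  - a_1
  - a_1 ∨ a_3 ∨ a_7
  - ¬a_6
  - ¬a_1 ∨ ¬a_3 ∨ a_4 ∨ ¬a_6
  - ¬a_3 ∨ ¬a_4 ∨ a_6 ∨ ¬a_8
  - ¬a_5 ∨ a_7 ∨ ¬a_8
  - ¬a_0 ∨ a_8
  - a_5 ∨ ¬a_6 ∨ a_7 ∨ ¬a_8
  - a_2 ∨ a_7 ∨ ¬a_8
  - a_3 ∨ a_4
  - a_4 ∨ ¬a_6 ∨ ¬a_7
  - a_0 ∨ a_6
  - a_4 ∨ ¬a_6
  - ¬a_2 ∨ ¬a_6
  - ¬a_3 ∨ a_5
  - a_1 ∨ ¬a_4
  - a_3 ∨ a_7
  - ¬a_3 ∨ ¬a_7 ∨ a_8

a_0 = True; a_1 = True; a_2 = True; a_3 = False; a_4 = True; a_5 = False; a_6 = False; a_7 = True; a_8 = True

Unit clause (a_7) forces a_7 = True.
Unit clause (a_1) forces a_1 = True.
Unit clause (¬a_6) forces a_6 = False.
In (a_0 ∨ a_6) only a_0 is left, so a_0 = True.
In (¬a_0 ∨ a_8) only a_8 is left, so a_8 = True.
In (¬a_0 ∨ ¬a_5 ∨ ¬a_8) only ¬a_5 is left, so a_5 = False.
In (¬a_3 ∨ a_5) only ¬a_3 is left, so a_3 = False.
In (a_2 ∨ a_3) only a_2 is left, so a_2 = True.
In (a_3 ∨ a_4) only a_4 is left, so a_4 = True.
All clauses satisfied.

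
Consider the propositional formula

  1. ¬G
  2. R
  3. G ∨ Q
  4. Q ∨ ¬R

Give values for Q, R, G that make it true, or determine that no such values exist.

Q = True, R = True, G = False

Unit clause (¬G) forces G = False.
Unit clause (R) forces R = True.
In (G ∨ Q) only Q is left, so Q = True.
Check each clause:
  (¬G): ¬G holds.
  (R): R holds.
  (G ∨ Q): Q holds.
  (Q ∨ ¬R): Q holds.
All clauses satisfied.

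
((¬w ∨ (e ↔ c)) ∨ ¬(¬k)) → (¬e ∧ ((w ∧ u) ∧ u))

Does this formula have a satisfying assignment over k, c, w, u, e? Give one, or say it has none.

k=F; c=T; w=T; u=T; e=F

  ((¬w ∨ (e ↔ c)) ∨ ¬(¬k)) → (¬e ∧ ((w ∧ u) ∧ u)) = True
    (¬w ∨ (e ↔ c)) ∨ ¬(¬k) = False
      ¬w ∨ (e ↔ c) = False
        ¬w = False
        e ↔ c = False
      ¬(¬k) = False
        ¬k = True
    ¬e ∧ ((w ∧ u) ∧ u) = True
      ¬e = True
      (w ∧ u) ∧ u = True
        w ∧ u = True
The formula evaluates to True.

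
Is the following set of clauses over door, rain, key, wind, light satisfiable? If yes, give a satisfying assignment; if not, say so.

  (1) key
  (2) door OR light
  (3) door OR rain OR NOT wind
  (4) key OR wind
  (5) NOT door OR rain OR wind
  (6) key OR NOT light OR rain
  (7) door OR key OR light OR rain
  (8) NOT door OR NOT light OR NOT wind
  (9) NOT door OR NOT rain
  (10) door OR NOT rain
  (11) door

door=T, rain=F, key=T, wind=T, light=F

Unit clause (key) forces key = True.
Unit clause (door) forces door = True.
In (NOT door OR NOT rain) only NOT rain is left, so rain = False.
In (NOT door OR rain OR wind) only wind is left, so wind = True.
In (NOT door OR NOT light OR NOT wind) only NOT light is left, so light = False.
All clauses satisfied.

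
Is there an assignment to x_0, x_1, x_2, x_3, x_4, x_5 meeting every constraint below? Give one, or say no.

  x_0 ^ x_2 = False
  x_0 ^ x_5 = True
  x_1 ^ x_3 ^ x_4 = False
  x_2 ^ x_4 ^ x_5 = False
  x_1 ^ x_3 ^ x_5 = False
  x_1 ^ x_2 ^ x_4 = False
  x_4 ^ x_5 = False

x_0 = False; x_1 = True; x_2 = False; x_3 = False; x_4 = True; x_5 = True

x_0 ^ x_2 = F ^ F = False ✓
x_0 ^ x_5 = F ^ T = True ✓
x_1 ^ x_3 ^ x_4 = T ^ F ^ T = False ✓
x_2 ^ x_4 ^ x_5 = F ^ T ^ T = False ✓
x_1 ^ x_3 ^ x_5 = T ^ F ^ T = False ✓
x_1 ^ x_2 ^ x_4 = T ^ F ^ T = False ✓
x_4 ^ x_5 = T ^ T = False ✓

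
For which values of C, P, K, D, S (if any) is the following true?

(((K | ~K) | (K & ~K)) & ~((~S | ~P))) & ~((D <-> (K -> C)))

C: True, P: True, K: False, D: False, S: True

  ((K | ~K) | (K & ~K)) & ~((~S | ~P)) = True
    (K | ~K) | (K & ~K) = True
      K | ~K = True
        ~K = True
      K & ~K = False
        ~K = True
    ~((~S | ~P)) = True
      ~S | ~P = False
        ~S = False
        ~P = False
  ~((D <-> (K -> C))) = True
    D <-> (K -> C) = False
      K -> C = True
Both conjuncts True, so the formula holds.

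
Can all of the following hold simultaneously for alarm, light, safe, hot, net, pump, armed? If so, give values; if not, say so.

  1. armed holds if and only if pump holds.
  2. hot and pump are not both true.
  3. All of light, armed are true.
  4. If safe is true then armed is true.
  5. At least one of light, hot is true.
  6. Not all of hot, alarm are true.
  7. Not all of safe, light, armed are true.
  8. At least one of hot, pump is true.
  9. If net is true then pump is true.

alarm: False, light: True, safe: False, hot: False, net: False, pump: True, armed: True

  (1) armed=T, pump=T — same ✓
  (2) hot=F, pump=T — not both ✓
  (3) {light, armed}: all 2 true ✓
  (4) safe=F ⇒ armed: vacuous ✓
  (5) {light, hot}: 1 true — at least one ✓
  (6) {hot, alarm}: 0/2 true — not all ✓
  (7) {safe, light, armed}: 2/3 true — not all ✓
  (8) {hot, pump}: 1 true — at least one ✓
  (9) net=F ⇒ pump: vacuous ✓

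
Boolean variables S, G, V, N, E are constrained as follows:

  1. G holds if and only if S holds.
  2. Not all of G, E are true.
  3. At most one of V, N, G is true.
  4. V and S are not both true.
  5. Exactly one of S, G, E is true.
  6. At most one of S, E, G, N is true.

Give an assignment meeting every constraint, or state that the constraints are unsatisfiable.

S = False, G = False, V = True, N = False, E = True

  (1) G=F, S=F — same ✓
  (2) {G, E}: 1/2 true — not all ✓
  (3) {V, N, G}: 1 true — at most one ✓
  (4) V=T, S=F — not both ✓
  (5) {S, G, E}: 1 true — exactly one ✓
  (6) {S, E, G, N}: 1 true — at most one ✓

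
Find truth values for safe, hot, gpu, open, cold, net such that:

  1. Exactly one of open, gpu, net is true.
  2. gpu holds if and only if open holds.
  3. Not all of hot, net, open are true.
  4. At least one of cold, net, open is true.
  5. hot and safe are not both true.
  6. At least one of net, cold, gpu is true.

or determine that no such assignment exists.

safe = False, hot = True, gpu = False, open = False, cold = True, net = True

  (1) {open, gpu, net}: 1 true — exactly one ✓
  (2) gpu=F, open=F — same ✓
  (3) {hot, net, open}: 2/3 true — not all ✓
  (4) {cold, net, open}: 2 true — at least one ✓
  (5) hot=T, safe=F — not both ✓
  (6) {net, cold, gpu}: 2 true — at least one ✓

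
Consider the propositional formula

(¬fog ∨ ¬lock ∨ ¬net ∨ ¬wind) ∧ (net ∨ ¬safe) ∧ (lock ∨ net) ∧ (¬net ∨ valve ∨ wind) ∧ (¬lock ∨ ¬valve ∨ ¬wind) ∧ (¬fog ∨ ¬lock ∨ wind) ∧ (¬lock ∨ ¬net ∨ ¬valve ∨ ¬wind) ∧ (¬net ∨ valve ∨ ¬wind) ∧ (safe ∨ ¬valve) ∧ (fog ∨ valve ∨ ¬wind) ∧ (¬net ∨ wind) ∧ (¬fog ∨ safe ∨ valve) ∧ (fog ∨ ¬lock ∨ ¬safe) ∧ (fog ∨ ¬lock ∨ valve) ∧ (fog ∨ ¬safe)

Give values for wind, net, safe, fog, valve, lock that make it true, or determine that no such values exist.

wind: True, net: True, safe: True, fog: True, valve: True, lock: False

Set wind = True.
Set net = True.
  then (¬net ∨ valve ∨ ¬wind) forces valve = True.
  then (safe ∨ ¬valve) forces safe = True.
  then (fog ∨ ¬safe) forces fog = True.
  then (¬fog ∨ ¬lock ∨ ¬net ∨ ¬wind) forces lock = False.
All clauses satisfied.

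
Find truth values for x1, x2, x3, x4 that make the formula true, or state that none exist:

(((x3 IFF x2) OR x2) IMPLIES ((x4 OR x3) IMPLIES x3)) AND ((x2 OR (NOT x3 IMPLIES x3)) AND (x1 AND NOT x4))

x1 = True, x2 = False, x3 = True, x4 = False

  ((x3 IFF x2) OR x2) IMPLIES ((x4 OR x3) IMPLIES x3) = True
    (x3 IFF x2) OR x2 = False
      x3 IFF x2 = False
    (x4 OR x3) IMPLIES x3 = True
      x4 OR x3 = True
  (x2 OR (NOT x3 IMPLIES x3)) AND (x1 AND NOT x4) = True
    x2 OR (NOT x3 IMPLIES x3) = True
      NOT x3 IMPLIES x3 = True
        NOT x3 = False
    x1 AND NOT x4 = True
      NOT x4 = True
Both conjuncts True, so the formula holds.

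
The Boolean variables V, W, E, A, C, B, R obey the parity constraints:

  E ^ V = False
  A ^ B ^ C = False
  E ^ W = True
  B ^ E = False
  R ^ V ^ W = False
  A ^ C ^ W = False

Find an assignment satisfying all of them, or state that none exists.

Unsatisfiable

Adding constraints 2, 3, 4, 6 mod 2: every variable appears an even number of times on the left, so the left side is 0.
But the right sides sum to 1 (mod 2). 0 ≠ 1 — the system is inconsistent.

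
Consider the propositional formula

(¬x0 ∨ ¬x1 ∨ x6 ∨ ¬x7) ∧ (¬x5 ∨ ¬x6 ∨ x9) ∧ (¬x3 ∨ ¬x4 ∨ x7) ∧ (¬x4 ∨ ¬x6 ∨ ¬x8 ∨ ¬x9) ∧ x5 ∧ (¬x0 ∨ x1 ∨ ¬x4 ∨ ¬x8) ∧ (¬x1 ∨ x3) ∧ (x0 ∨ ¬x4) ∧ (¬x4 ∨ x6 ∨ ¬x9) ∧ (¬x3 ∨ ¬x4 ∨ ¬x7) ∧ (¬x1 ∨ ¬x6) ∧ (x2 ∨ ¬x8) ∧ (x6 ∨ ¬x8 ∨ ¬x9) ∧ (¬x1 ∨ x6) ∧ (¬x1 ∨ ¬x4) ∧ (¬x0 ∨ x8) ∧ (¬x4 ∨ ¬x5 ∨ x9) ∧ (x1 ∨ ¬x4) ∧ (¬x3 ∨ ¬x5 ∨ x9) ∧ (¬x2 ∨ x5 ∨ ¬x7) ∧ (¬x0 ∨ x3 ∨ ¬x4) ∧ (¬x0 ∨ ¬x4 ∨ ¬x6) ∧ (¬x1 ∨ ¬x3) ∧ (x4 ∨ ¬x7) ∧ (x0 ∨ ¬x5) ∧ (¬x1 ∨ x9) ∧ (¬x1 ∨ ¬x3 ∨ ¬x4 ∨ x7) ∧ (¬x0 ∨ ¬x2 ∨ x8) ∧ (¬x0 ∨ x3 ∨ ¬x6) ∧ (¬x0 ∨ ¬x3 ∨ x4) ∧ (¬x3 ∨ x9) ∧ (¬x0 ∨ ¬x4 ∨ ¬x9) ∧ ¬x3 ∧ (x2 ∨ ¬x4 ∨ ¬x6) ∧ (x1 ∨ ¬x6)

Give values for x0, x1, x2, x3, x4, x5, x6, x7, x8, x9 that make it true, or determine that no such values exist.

Unit clause (x5) forces x5 = True.
In (x0 ∨ ¬x5) only x0 is left, so x0 = True.
Unit clause (¬x3) forces x3 = False.
In (¬x1 ∨ x3) only ¬x1 is left, so x1 = False.
In (¬x0 ∨ x8) only x8 is left, so x8 = True.
In (x1 ∨ ¬x4) only ¬x4 is left, so x4 = False.
In (x4 ∨ ¬x7) only ¬x7 is left, so x7 = False.
In (¬x0 ∨ x3 ∨ ¬x6) only ¬x6 is left, so x6 = False.
In (x2 ∨ ¬x8) only x2 is left, so x2 = True.
In (x6 ∨ ¬x8 ∨ ¬x9) only ¬x9 is left, so x9 = False.
All clauses satisfied.

x0 = True, x1 = False, x2 = True, x3 = False, x4 = False, x5 = True, x6 = False, x7 = False, x8 = True, x9 = False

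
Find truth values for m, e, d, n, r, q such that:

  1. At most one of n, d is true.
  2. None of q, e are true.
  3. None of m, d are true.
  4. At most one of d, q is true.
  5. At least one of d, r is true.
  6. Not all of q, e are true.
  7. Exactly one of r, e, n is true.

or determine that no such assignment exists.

m=F, e=F, d=F, n=F, r=T, q=F

  (1) {n, d}: 0 true — at most one ✓
  (2) {q, e}: 0 true — none ✓
  (3) {m, d}: 0 true — none ✓
  (4) {d, q}: 0 true — at most one ✓
  (5) {d, r}: 1 true — at least one ✓
  (6) {q, e}: 0/2 true — not all ✓
  (7) {r, e, n}: 1 true — exactly one ✓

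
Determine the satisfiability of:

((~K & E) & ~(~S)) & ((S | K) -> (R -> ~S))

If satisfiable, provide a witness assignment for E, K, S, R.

E: True, K: False, S: True, R: False

  (~K & E) & ~(~S) = True
    ~K & E = True
      ~K = True
    ~(~S) = True
      ~S = False
  (S | K) -> (R -> ~S) = True
    S | K = True
    R -> ~S = True
      ~S = False
Both conjuncts True, so the formula holds.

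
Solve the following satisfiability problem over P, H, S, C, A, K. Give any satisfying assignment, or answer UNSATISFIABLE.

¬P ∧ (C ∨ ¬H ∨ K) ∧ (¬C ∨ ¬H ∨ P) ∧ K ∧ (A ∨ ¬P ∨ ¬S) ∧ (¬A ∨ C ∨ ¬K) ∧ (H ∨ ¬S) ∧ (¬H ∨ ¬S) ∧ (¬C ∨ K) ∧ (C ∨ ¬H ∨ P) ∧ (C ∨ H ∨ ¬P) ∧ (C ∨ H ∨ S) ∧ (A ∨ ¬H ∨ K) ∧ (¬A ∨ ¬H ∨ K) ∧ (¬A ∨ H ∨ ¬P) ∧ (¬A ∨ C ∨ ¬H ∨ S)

P: False, H: False, S: False, C: True, A: True, K: True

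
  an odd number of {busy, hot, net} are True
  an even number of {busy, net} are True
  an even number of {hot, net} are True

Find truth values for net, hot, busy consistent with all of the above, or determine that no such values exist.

net: True, hot: True, busy: True

{busy, hot, net}: 3 true → odd ✓
{busy, net}: 2 true → even ✓
{hot, net}: 2 true → even ✓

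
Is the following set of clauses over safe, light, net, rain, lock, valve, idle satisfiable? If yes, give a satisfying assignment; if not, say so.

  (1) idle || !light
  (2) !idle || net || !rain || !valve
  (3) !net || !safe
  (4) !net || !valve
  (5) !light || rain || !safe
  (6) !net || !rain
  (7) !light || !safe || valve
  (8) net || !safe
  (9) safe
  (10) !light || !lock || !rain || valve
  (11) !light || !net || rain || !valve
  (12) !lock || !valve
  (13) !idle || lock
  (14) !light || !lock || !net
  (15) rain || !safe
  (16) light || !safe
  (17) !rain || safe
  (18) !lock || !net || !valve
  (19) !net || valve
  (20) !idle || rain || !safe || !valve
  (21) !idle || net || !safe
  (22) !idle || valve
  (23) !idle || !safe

No satisfying assignment exists.

Case safe = True:
  (!net || !safe) forces net = False.
  Clause (net || !safe) is falsified — contradiction.
Case safe = False:
  Clause (safe) is falsified — contradiction.
Both cases fail, so the formula is unsatisfiable.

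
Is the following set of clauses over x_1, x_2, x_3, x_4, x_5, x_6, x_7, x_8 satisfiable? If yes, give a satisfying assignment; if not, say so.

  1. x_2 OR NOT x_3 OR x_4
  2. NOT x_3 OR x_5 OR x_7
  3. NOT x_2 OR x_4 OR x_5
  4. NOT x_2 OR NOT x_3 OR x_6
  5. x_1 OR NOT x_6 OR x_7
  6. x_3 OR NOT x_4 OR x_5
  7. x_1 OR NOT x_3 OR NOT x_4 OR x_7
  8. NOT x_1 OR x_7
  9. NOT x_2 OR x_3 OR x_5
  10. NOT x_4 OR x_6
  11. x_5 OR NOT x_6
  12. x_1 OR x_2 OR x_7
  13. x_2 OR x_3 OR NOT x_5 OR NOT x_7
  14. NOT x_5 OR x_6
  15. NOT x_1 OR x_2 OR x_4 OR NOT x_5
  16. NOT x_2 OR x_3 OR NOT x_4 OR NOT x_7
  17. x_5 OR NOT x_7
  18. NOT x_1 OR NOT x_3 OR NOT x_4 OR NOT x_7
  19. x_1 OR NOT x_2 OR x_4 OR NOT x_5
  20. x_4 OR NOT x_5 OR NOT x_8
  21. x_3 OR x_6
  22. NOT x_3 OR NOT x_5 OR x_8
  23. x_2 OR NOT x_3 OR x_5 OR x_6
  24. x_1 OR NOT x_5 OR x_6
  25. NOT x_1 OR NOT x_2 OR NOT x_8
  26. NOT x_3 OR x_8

x_1=F, x_2=F, x_3=T, x_4=T, x_5=T, x_6=T, x_7=T, x_8=T

Set x_1 = False.
Set x_2 = False.
  then (x_1 OR x_2 OR x_7) forces x_7 = True.
  then (x_5 OR NOT x_7) forces x_5 = True.
  then (x_1 OR NOT x_5 OR x_6) forces x_6 = True.
  then (x_2 OR x_3 OR NOT x_5 OR NOT x_7) forces x_3 = True.
  then (NOT x_3 OR NOT x_5 OR x_8) forces x_8 = True.
  then (x_2 OR NOT x_3 OR x_4) forces x_4 = True.
All clauses satisfied.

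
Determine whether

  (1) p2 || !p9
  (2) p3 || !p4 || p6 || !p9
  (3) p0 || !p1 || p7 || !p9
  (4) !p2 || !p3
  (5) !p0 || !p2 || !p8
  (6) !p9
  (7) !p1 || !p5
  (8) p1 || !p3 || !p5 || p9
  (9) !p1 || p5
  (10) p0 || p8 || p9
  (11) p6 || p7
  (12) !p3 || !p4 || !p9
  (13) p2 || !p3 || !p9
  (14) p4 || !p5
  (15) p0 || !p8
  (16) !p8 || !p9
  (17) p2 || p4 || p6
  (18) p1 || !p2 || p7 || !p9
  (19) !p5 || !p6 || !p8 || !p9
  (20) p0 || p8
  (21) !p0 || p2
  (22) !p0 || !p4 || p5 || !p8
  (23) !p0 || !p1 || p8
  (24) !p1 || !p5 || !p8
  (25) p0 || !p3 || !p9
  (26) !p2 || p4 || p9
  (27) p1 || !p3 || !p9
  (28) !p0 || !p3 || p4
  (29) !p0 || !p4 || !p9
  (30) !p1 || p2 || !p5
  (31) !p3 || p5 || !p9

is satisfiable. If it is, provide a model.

Unit clause (!p9) forces p9 = False.
Try p0 = False:
  (p0 || p8 || p9) forces p8 = True.
  clause (p0 || !p8) is falsified — backtrack.
So p0 = True.
  then (!p0 || p2) forces p2 = True.
  then (!p2 || p4 || p9) forces p4 = True.
  then (!p2 || !p3) forces p3 = False.
  then (!p0 || !p2 || !p8) forces p8 = False.
  then (!p0 || !p1 || p8) forces p1 = False.
Set p5 = False.
Set p6 = True.
Set p7 = True.
All clauses satisfied.

p0=T, p1=F, p2=T, p3=F, p4=T, p5=F, p6=T, p7=T, p8=F, p9=F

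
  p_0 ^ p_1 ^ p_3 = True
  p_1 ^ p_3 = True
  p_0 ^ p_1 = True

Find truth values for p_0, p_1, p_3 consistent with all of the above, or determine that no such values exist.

p_0: False, p_1: True, p_3: False

p_0 ^ p_1 ^ p_3 = F ^ T ^ F = True ✓
p_1 ^ p_3 = T ^ F = True ✓
p_0 ^ p_1 = F ^ T = True ✓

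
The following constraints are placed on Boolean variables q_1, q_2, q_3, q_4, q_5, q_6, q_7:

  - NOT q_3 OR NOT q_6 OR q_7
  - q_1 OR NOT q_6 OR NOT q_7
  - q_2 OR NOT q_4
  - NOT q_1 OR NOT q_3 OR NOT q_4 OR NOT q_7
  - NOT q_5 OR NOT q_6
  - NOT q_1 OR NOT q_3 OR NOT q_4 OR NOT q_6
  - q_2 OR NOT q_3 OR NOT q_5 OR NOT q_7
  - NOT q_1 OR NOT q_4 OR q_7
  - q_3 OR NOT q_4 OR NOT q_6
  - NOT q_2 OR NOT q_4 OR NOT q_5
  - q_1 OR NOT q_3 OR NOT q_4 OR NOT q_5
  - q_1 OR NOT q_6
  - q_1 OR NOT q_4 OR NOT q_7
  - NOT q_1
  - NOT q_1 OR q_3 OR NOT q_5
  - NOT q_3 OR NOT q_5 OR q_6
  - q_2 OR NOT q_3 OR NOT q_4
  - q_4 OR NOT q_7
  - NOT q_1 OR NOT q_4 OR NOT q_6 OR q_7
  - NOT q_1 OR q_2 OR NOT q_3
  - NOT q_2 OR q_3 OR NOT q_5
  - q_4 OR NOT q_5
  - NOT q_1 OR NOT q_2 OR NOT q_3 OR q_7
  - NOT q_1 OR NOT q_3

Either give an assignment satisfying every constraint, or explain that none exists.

q_1: False, q_2: False, q_3: True, q_4: False, q_5: False, q_6: False, q_7: False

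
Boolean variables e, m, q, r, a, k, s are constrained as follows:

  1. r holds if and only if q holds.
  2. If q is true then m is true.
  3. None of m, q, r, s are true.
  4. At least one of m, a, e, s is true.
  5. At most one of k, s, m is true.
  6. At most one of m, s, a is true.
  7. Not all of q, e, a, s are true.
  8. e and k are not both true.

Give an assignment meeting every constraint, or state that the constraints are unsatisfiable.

e = False; m = False; q = False; r = False; a = True; k = True; s = False

  (1) r=F, q=F — same ✓
  (2) q=F ⇒ m: vacuous ✓
  (3) {m, q, r, s}: 0 true — none ✓
  (4) {m, a, e, s}: 1 true — at least one ✓
  (5) {k, s, m}: 1 true — at most one ✓
  (6) {m, s, a}: 1 true — at most one ✓
  (7) {q, e, a, s}: 1/4 true — not all ✓
  (8) e=F, k=T — not both ✓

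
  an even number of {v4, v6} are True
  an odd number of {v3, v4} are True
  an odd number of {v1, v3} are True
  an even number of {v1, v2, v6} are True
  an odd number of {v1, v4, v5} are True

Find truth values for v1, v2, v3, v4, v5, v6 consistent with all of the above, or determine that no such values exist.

v1 = True, v2 = False, v3 = False, v4 = True, v5 = True, v6 = True

{v4, v6}: 2 true → even ✓
{v3, v4}: 1 true → odd ✓
{v1, v3}: 1 true → odd ✓
{v1, v2, v6}: 2 true → even ✓
{v1, v4, v5}: 3 true → odd ✓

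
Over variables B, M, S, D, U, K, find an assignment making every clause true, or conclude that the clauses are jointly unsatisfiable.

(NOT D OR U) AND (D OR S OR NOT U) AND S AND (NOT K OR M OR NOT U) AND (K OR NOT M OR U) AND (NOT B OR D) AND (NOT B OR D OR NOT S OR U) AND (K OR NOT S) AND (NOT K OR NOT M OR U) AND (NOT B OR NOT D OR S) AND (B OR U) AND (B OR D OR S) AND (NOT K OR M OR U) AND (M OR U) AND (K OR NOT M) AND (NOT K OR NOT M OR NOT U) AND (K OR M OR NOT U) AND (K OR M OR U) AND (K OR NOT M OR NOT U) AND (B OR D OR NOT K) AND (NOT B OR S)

No satisfying assignment exists.

Case M = True:
  (S) forces S = True.
  (K OR NOT S) forces K = True.
  (NOT K OR NOT M OR U) forces U = True.
  Clause (NOT K OR NOT M OR NOT U) is falsified — contradiction.
Case M = False:
  (S) forces S = True.
  (K OR NOT S) forces K = True.
  (NOT K OR M OR NOT U) forces U = False.
  Clause (NOT K OR M OR U) is falsified — contradiction.
Both cases fail, so the formula is unsatisfiable.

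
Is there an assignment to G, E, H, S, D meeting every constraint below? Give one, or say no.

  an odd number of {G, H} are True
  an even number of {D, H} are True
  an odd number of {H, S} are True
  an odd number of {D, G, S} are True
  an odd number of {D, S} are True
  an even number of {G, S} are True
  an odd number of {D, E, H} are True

G: False, E: True, H: True, S: False, D: True

{G, H}: 1 true → odd ✓
{D, H}: 2 true → even ✓
{H, S}: 1 true → odd ✓
{D, G, S}: 1 true → odd ✓
{D, S}: 1 true → odd ✓
{G, S}: 0 true → even ✓
{D, E, H}: 3 true → odd ✓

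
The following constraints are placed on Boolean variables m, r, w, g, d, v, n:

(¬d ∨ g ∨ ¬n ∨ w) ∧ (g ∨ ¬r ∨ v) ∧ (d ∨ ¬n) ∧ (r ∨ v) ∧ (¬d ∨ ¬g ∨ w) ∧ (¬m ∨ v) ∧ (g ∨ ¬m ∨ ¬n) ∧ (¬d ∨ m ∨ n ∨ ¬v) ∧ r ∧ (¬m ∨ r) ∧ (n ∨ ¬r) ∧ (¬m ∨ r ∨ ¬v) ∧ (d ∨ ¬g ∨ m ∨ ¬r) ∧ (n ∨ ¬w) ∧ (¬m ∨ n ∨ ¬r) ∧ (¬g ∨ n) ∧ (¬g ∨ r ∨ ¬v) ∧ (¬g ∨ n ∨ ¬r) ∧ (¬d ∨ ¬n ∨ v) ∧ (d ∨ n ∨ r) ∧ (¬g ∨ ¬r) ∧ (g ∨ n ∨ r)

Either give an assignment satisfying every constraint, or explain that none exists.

m = False, r = True, w = True, g = False, d = True, v = True, n = True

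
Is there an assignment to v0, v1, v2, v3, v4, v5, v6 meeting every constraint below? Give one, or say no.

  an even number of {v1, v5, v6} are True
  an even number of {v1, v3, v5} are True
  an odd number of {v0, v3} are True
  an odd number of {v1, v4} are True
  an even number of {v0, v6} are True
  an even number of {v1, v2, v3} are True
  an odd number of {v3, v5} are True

Adding constraints 1, 2, 3, 5 mod 2: every variable appears an even number of times on the left, so the left side is 0.
But the right sides sum to 1 (mod 2). 0 ≠ 1 — the system is inconsistent.

The formula is unsatisfiable.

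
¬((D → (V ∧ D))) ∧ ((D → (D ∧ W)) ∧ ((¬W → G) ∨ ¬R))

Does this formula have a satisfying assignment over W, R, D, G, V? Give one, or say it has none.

W: True, R: False, D: True, G: False, V: False

  ¬((D → (V ∧ D))) = True
    D → (V ∧ D) = False
      V ∧ D = False
  (D → (D ∧ W)) ∧ ((¬W → G) ∨ ¬R) = True
    D → (D ∧ W) = True
      D ∧ W = True
    (¬W → G) ∨ ¬R = True
      ¬W → G = True
        ¬W = False
      ¬R = True
Both conjuncts True, so the formula holds.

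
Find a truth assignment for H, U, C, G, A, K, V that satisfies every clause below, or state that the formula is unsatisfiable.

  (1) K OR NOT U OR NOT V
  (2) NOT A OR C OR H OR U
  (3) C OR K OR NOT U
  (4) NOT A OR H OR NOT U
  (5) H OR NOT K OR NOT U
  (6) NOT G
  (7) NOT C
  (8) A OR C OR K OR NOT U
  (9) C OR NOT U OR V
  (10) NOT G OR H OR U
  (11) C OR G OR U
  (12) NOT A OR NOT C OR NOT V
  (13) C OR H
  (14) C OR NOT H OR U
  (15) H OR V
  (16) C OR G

Case C = True:
  Clause (NOT C) is falsified — contradiction.
Case C = False:
  (NOT G) forces G = False.
  Clause (C OR G) is falsified — contradiction.
Both cases fail, so the formula is unsatisfiable.

The formula is unsatisfiable.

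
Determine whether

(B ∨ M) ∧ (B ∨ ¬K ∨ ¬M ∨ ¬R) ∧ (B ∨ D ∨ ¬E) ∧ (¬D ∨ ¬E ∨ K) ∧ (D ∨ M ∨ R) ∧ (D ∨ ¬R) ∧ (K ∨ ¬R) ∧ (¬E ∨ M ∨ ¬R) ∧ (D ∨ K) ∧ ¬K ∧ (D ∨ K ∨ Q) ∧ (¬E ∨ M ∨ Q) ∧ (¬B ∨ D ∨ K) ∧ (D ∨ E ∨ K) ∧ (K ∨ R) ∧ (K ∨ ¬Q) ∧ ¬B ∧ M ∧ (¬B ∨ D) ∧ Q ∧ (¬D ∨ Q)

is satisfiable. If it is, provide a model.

Case K = True:
  Clause (¬K) is falsified — contradiction.
Case K = False:
  (K ∨ ¬R) forces R = False.
  Clause (K ∨ R) is falsified — contradiction.
Both cases fail, so the formula is unsatisfiable.

The formula is unsatisfiable.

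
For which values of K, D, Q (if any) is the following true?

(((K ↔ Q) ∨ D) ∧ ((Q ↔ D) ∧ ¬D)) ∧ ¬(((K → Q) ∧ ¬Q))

Case D = True: the conjunct ¬D is False.
Case D = False: the formula simplifies to ((K ↔ Q) ∧ ¬Q) ∧ ¬(((K → Q) ∧ ¬Q)).
  Q = True: the conjunct ¬Q is False.
  Q = False: simplifies to ¬K ∧ ¬(¬K).
    K = True: the conjunct ¬K is False.
    K = False: the conjunct ¬(¬K) becomes ¬(¬False) = False.
Both cases fail — unsatisfiable.

Unsatisfiable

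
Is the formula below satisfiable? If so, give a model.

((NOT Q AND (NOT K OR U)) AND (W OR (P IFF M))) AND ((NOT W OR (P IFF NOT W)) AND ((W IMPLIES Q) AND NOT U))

M = False; P = False; Q = False; U = False; K = False; W = False

  (NOT Q AND (NOT K OR U)) AND (W OR (P IFF M)) = True
    NOT Q AND (NOT K OR U) = True
      NOT Q = True
      NOT K OR U = True
        NOT K = True
    W OR (P IFF M) = True
      P IFF M = True
  (NOT W OR (P IFF NOT W)) AND ((W IMPLIES Q) AND NOT U) = True
    NOT W OR (P IFF NOT W) = True
      NOT W = True
      P IFF NOT W = False
        NOT W = True
    (W IMPLIES Q) AND NOT U = True
      W IMPLIES Q = True
      NOT U = True
Both conjuncts True, so the formula holds.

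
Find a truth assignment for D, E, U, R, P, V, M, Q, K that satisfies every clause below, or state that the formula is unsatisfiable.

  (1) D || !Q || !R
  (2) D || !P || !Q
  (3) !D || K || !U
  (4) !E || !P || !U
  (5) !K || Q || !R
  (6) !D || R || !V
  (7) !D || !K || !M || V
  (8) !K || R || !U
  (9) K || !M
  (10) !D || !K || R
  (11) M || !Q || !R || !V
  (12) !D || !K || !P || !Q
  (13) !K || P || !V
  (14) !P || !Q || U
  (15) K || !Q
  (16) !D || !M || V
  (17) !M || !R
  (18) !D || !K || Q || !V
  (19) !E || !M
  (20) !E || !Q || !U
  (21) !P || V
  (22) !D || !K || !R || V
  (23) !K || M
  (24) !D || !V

D=F, E=T, U=F, R=T, P=F, V=T, M=F, Q=F, K=F

Set D = False.
Set E = True.
  then (!E || !M) forces M = False.
  then (!K || M) forces K = False.
  then (K || !Q) forces Q = False.
Set U = False.
Set R = True.
Set P = False.
Set V = True.
All clauses satisfied.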